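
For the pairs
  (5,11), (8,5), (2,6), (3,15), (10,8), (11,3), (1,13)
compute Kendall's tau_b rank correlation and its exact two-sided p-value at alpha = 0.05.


Step 1: Enumerate the 21 unordered pairs (i,j) with i<j and classify each by sign(x_j-x_i) * sign(y_j-y_i).
  (1,2):dx=+3,dy=-6->D; (1,3):dx=-3,dy=-5->C; (1,4):dx=-2,dy=+4->D; (1,5):dx=+5,dy=-3->D
  (1,6):dx=+6,dy=-8->D; (1,7):dx=-4,dy=+2->D; (2,3):dx=-6,dy=+1->D; (2,4):dx=-5,dy=+10->D
  (2,5):dx=+2,dy=+3->C; (2,6):dx=+3,dy=-2->D; (2,7):dx=-7,dy=+8->D; (3,4):dx=+1,dy=+9->C
  (3,5):dx=+8,dy=+2->C; (3,6):dx=+9,dy=-3->D; (3,7):dx=-1,dy=+7->D; (4,5):dx=+7,dy=-7->D
  (4,6):dx=+8,dy=-12->D; (4,7):dx=-2,dy=-2->C; (5,6):dx=+1,dy=-5->D; (5,7):dx=-9,dy=+5->D
  (6,7):dx=-10,dy=+10->D
Step 2: C = 5, D = 16, total pairs = 21.
Step 3: tau = (C - D)/(n(n-1)/2) = (5 - 16)/21 = -0.523810.
Step 4: Exact two-sided p-value (enumerate n! = 5040 permutations of y under H0): p = 0.136111.
Step 5: alpha = 0.05. fail to reject H0.

tau_b = -0.5238 (C=5, D=16), p = 0.136111, fail to reject H0.


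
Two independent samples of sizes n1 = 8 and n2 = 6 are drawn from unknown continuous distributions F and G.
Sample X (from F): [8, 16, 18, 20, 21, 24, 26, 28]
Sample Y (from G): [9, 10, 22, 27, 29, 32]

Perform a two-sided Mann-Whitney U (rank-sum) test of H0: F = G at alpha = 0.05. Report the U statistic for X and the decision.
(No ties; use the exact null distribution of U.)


Step 1: Combine and sort all 14 observations; assign midranks.
sorted (value, group): (8,X), (9,Y), (10,Y), (16,X), (18,X), (20,X), (21,X), (22,Y), (24,X), (26,X), (27,Y), (28,X), (29,Y), (32,Y)
ranks: 8->1, 9->2, 10->3, 16->4, 18->5, 20->6, 21->7, 22->8, 24->9, 26->10, 27->11, 28->12, 29->13, 32->14
Step 2: Rank sum for X: R1 = 1 + 4 + 5 + 6 + 7 + 9 + 10 + 12 = 54.
Step 3: U_X = R1 - n1(n1+1)/2 = 54 - 8*9/2 = 54 - 36 = 18.
       U_Y = n1*n2 - U_X = 48 - 18 = 30.
Step 4: No ties, so the exact null distribution of U (based on enumerating the C(14,8) = 3003 equally likely rank assignments) gives the two-sided p-value.
Step 5: p-value = 0.490842; compare to alpha = 0.05. fail to reject H0.

U_X = 18, p = 0.490842, fail to reject H0 at alpha = 0.05.


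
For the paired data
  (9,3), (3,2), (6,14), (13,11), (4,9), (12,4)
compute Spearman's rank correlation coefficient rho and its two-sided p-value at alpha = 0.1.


Step 1: Rank x and y separately (midranks; no ties here).
rank(x): 9->4, 3->1, 6->3, 13->6, 4->2, 12->5
rank(y): 3->2, 2->1, 14->6, 11->5, 9->4, 4->3
Step 2: d_i = R_x(i) - R_y(i); compute d_i^2.
  (4-2)^2=4, (1-1)^2=0, (3-6)^2=9, (6-5)^2=1, (2-4)^2=4, (5-3)^2=4
sum(d^2) = 22.
Step 3: rho = 1 - 6*22 / (6*(6^2 - 1)) = 1 - 132/210 = 0.371429.
Step 4: Under H0, t = rho * sqrt((n-2)/(1-rho^2)) = 0.8001 ~ t(4).
Step 5: Two-sided p-value from the t-distribution with 4 df = 0.468478.
Step 6: alpha = 0.1. fail to reject H0.

rho = 0.3714, p = 0.468478, fail to reject H0 at alpha = 0.1.


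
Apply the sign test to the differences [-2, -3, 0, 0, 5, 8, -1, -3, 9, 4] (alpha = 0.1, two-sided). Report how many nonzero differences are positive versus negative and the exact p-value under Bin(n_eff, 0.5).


Step 1: Discard zero differences. Original n = 10; n_eff = number of nonzero differences = 8.
Nonzero differences (with sign): -2, -3, +5, +8, -1, -3, +9, +4
Step 2: Count signs: positive = 4, negative = 4.
Step 3: Under H0: P(positive) = 0.5, so the number of positives S ~ Bin(8, 0.5).
Step 4: Two-sided exact p-value = sum of Bin(8,0.5) probabilities at or below the observed probability = 1.000000.
Step 5: alpha = 0.1. fail to reject H0.

n_eff = 8, pos = 4, neg = 4, p = 1.000000, fail to reject H0.


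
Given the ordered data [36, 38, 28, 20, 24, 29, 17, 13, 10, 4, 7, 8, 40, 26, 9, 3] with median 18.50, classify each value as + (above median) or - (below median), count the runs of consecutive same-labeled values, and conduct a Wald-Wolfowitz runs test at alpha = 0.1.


Step 1: Compute median = 18.50; label A = above, B = below.
Labels in order: AAAAAABBBBBBAABB  (n_A = 8, n_B = 8)
Step 2: Count runs R = 4.
Step 3: Under H0 (random ordering), E[R] = 2*n_A*n_B/(n_A+n_B) + 1 = 2*8*8/16 + 1 = 9.0000.
        Var[R] = 2*n_A*n_B*(2*n_A*n_B - n_A - n_B) / ((n_A+n_B)^2 * (n_A+n_B-1)) = 14336/3840 = 3.7333.
        SD[R] = 1.9322.
Step 4: Continuity-corrected z = (R + 0.5 - E[R]) / SD[R] = (4 + 0.5 - 9.0000) / 1.9322 = -2.3290.
Step 5: Two-sided p-value via normal approximation = 2*(1 - Phi(|z|)) = 0.019861.
Step 6: alpha = 0.1. reject H0.

R = 4, z = -2.3290, p = 0.019861, reject H0.


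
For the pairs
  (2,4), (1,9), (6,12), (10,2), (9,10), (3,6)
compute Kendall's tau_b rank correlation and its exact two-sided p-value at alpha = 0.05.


Step 1: Enumerate the 15 unordered pairs (i,j) with i<j and classify each by sign(x_j-x_i) * sign(y_j-y_i).
  (1,2):dx=-1,dy=+5->D; (1,3):dx=+4,dy=+8->C; (1,4):dx=+8,dy=-2->D; (1,5):dx=+7,dy=+6->C
  (1,6):dx=+1,dy=+2->C; (2,3):dx=+5,dy=+3->C; (2,4):dx=+9,dy=-7->D; (2,5):dx=+8,dy=+1->C
  (2,6):dx=+2,dy=-3->D; (3,4):dx=+4,dy=-10->D; (3,5):dx=+3,dy=-2->D; (3,6):dx=-3,dy=-6->C
  (4,5):dx=-1,dy=+8->D; (4,6):dx=-7,dy=+4->D; (5,6):dx=-6,dy=-4->C
Step 2: C = 7, D = 8, total pairs = 15.
Step 3: tau = (C - D)/(n(n-1)/2) = (7 - 8)/15 = -0.066667.
Step 4: Exact two-sided p-value (enumerate n! = 720 permutations of y under H0): p = 1.000000.
Step 5: alpha = 0.05. fail to reject H0.

tau_b = -0.0667 (C=7, D=8), p = 1.000000, fail to reject H0.


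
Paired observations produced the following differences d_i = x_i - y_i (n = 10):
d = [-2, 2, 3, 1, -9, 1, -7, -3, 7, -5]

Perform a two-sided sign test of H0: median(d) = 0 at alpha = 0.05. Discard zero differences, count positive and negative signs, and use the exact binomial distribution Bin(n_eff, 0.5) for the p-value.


Step 1: Discard zero differences. Original n = 10; n_eff = number of nonzero differences = 10.
Nonzero differences (with sign): -2, +2, +3, +1, -9, +1, -7, -3, +7, -5
Step 2: Count signs: positive = 5, negative = 5.
Step 3: Under H0: P(positive) = 0.5, so the number of positives S ~ Bin(10, 0.5).
Step 4: Two-sided exact p-value = sum of Bin(10,0.5) probabilities at or below the observed probability = 1.000000.
Step 5: alpha = 0.05. fail to reject H0.

n_eff = 10, pos = 5, neg = 5, p = 1.000000, fail to reject H0.


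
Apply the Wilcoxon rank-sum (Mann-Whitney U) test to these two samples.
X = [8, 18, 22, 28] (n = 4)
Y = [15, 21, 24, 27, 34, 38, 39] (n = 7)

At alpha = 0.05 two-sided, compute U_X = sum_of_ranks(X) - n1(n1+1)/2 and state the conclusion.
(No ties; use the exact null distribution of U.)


Step 1: Combine and sort all 11 observations; assign midranks.
sorted (value, group): (8,X), (15,Y), (18,X), (21,Y), (22,X), (24,Y), (27,Y), (28,X), (34,Y), (38,Y), (39,Y)
ranks: 8->1, 15->2, 18->3, 21->4, 22->5, 24->6, 27->7, 28->8, 34->9, 38->10, 39->11
Step 2: Rank sum for X: R1 = 1 + 3 + 5 + 8 = 17.
Step 3: U_X = R1 - n1(n1+1)/2 = 17 - 4*5/2 = 17 - 10 = 7.
       U_Y = n1*n2 - U_X = 28 - 7 = 21.
Step 4: No ties, so the exact null distribution of U (based on enumerating the C(11,4) = 330 equally likely rank assignments) gives the two-sided p-value.
Step 5: p-value = 0.230303; compare to alpha = 0.05. fail to reject H0.

U_X = 7, p = 0.230303, fail to reject H0 at alpha = 0.05.


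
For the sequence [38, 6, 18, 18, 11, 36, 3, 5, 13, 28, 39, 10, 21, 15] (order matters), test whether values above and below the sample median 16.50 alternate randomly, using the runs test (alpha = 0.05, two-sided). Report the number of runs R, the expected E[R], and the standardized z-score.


Step 1: Compute median = 16.50; label A = above, B = below.
Labels in order: ABAABABBBAABAB  (n_A = 7, n_B = 7)
Step 2: Count runs R = 10.
Step 3: Under H0 (random ordering), E[R] = 2*n_A*n_B/(n_A+n_B) + 1 = 2*7*7/14 + 1 = 8.0000.
        Var[R] = 2*n_A*n_B*(2*n_A*n_B - n_A - n_B) / ((n_A+n_B)^2 * (n_A+n_B-1)) = 8232/2548 = 3.2308.
        SD[R] = 1.7974.
Step 4: Continuity-corrected z = (R - 0.5 - E[R]) / SD[R] = (10 - 0.5 - 8.0000) / 1.7974 = 0.8345.
Step 5: Two-sided p-value via normal approximation = 2*(1 - Phi(|z|)) = 0.403986.
Step 6: alpha = 0.05. fail to reject H0.

R = 10, z = 0.8345, p = 0.403986, fail to reject H0.


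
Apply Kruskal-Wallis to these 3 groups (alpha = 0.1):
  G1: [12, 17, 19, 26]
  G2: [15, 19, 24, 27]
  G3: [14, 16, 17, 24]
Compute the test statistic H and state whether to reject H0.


Step 1: Combine all N = 12 observations and assign midranks.
sorted (value, group, rank): (12,G1,1), (14,G3,2), (15,G2,3), (16,G3,4), (17,G1,5.5), (17,G3,5.5), (19,G1,7.5), (19,G2,7.5), (24,G2,9.5), (24,G3,9.5), (26,G1,11), (27,G2,12)
Step 2: Sum ranks within each group.
R_1 = 25 (n_1 = 4)
R_2 = 32 (n_2 = 4)
R_3 = 21 (n_3 = 4)
Step 3: H = 12/(N(N+1)) * sum(R_i^2/n_i) - 3(N+1)
     = 12/(12*13) * (25^2/4 + 32^2/4 + 21^2/4) - 3*13
     = 0.076923 * 522.5 - 39
     = 1.192308.
Step 4: Ties present; correction factor C = 1 - 18/(12^3 - 12) = 0.989510. Corrected H = 1.192308 / 0.989510 = 1.204947.
Step 5: Under H0, H ~ chi^2(2); p-value = 0.547456.
Step 6: alpha = 0.1. fail to reject H0.

H = 1.2049, df = 2, p = 0.547456, fail to reject H0.


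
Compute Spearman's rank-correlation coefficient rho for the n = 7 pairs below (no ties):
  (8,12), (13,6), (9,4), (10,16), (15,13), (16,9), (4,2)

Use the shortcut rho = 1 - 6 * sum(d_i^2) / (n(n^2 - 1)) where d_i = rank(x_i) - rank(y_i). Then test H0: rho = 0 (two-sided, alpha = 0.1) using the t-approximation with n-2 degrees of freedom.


Step 1: Rank x and y separately (midranks; no ties here).
rank(x): 8->2, 13->5, 9->3, 10->4, 15->6, 16->7, 4->1
rank(y): 12->5, 6->3, 4->2, 16->7, 13->6, 9->4, 2->1
Step 2: d_i = R_x(i) - R_y(i); compute d_i^2.
  (2-5)^2=9, (5-3)^2=4, (3-2)^2=1, (4-7)^2=9, (6-6)^2=0, (7-4)^2=9, (1-1)^2=0
sum(d^2) = 32.
Step 3: rho = 1 - 6*32 / (7*(7^2 - 1)) = 1 - 192/336 = 0.428571.
Step 4: Under H0, t = rho * sqrt((n-2)/(1-rho^2)) = 1.0607 ~ t(5).
Step 5: Two-sided p-value from the t-distribution with 5 df = 0.337368.
Step 6: alpha = 0.1. fail to reject H0.

rho = 0.4286, p = 0.337368, fail to reject H0 at alpha = 0.1.


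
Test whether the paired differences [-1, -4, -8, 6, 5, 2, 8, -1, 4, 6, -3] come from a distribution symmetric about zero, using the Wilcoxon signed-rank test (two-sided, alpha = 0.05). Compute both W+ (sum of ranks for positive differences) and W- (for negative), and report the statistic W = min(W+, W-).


Step 1: Drop any zero differences (none here) and take |d_i|.
|d| = [1, 4, 8, 6, 5, 2, 8, 1, 4, 6, 3]
Step 2: Midrank |d_i| (ties get averaged ranks).
ranks: |1|->1.5, |4|->5.5, |8|->10.5, |6|->8.5, |5|->7, |2|->3, |8|->10.5, |1|->1.5, |4|->5.5, |6|->8.5, |3|->4
Step 3: Attach original signs; sum ranks with positive sign and with negative sign.
W+ = 8.5 + 7 + 3 + 10.5 + 5.5 + 8.5 = 43
W- = 1.5 + 5.5 + 10.5 + 1.5 + 4 = 23
(Check: W+ + W- = 66 should equal n(n+1)/2 = 66.)
Step 4: Test statistic W = min(W+, W-) = 23.
Step 5: Ties in |d|, so use the tie-corrected normal approximation.
        E[W] = n(n+1)/4 = 11*12/4 = 33.
        Tie groups: |d|=1 (t=2), |d|=4 (t=2), |d|=6 (t=2), |d|=8 (t=2); sum(t^3 - t) = 24.
        Var[W] = n(n+1)(2n+1)/24 - sum(t^3-t)/48 = 3036/24 - 24/48 = 126.
        z = (W - E[W]) / sqrt(Var[W]) = (23 - 33) / 11.2250 = -0.8909.
        Two-sided p = 2*Phi(z) = 0.372998.
Step 6: alpha = 0.05. fail to reject H0.

W+ = 43, W- = 23, W = min = 23, p = 0.372998, fail to reject H0.


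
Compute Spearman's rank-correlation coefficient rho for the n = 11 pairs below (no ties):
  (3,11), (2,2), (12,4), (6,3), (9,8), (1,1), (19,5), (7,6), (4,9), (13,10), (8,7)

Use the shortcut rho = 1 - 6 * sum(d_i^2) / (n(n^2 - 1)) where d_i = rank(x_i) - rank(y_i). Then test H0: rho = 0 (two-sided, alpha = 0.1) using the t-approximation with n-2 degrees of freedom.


Step 1: Rank x and y separately (midranks; no ties here).
rank(x): 3->3, 2->2, 12->9, 6->5, 9->8, 1->1, 19->11, 7->6, 4->4, 13->10, 8->7
rank(y): 11->11, 2->2, 4->4, 3->3, 8->8, 1->1, 5->5, 6->6, 9->9, 10->10, 7->7
Step 2: d_i = R_x(i) - R_y(i); compute d_i^2.
  (3-11)^2=64, (2-2)^2=0, (9-4)^2=25, (5-3)^2=4, (8-8)^2=0, (1-1)^2=0, (11-5)^2=36, (6-6)^2=0, (4-9)^2=25, (10-10)^2=0, (7-7)^2=0
sum(d^2) = 154.
Step 3: rho = 1 - 6*154 / (11*(11^2 - 1)) = 1 - 924/1320 = 0.300000.
Step 4: Under H0, t = rho * sqrt((n-2)/(1-rho^2)) = 0.9435 ~ t(9).
Step 5: Two-sided p-value from the t-distribution with 9 df = 0.370083.
Step 6: alpha = 0.1. fail to reject H0.

rho = 0.3000, p = 0.370083, fail to reject H0 at alpha = 0.1.


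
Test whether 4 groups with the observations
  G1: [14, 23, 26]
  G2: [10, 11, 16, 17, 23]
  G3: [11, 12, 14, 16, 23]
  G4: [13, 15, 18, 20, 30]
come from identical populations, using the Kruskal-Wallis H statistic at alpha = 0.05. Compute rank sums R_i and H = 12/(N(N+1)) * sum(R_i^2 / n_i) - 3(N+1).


Step 1: Combine all N = 18 observations and assign midranks.
sorted (value, group, rank): (10,G2,1), (11,G2,2.5), (11,G3,2.5), (12,G3,4), (13,G4,5), (14,G1,6.5), (14,G3,6.5), (15,G4,8), (16,G2,9.5), (16,G3,9.5), (17,G2,11), (18,G4,12), (20,G4,13), (23,G1,15), (23,G2,15), (23,G3,15), (26,G1,17), (30,G4,18)
Step 2: Sum ranks within each group.
R_1 = 38.5 (n_1 = 3)
R_2 = 39 (n_2 = 5)
R_3 = 37.5 (n_3 = 5)
R_4 = 56 (n_4 = 5)
Step 3: H = 12/(N(N+1)) * sum(R_i^2/n_i) - 3(N+1)
     = 12/(18*19) * (38.5^2/3 + 39^2/5 + 37.5^2/5 + 56^2/5) - 3*19
     = 0.035088 * 1706.73 - 57
     = 2.885380.
Step 4: Ties present; correction factor C = 1 - 42/(18^3 - 18) = 0.992776. Corrected H = 2.885380 / 0.992776 = 2.906376.
Step 5: Under H0, H ~ chi^2(3); p-value = 0.406287.
Step 6: alpha = 0.05. fail to reject H0.

H = 2.9064, df = 3, p = 0.406287, fail to reject H0.


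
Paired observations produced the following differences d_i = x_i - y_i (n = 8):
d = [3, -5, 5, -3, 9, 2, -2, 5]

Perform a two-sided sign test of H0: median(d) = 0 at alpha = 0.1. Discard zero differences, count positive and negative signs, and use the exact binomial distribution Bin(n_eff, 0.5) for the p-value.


Step 1: Discard zero differences. Original n = 8; n_eff = number of nonzero differences = 8.
Nonzero differences (with sign): +3, -5, +5, -3, +9, +2, -2, +5
Step 2: Count signs: positive = 5, negative = 3.
Step 3: Under H0: P(positive) = 0.5, so the number of positives S ~ Bin(8, 0.5).
Step 4: Two-sided exact p-value = sum of Bin(8,0.5) probabilities at or below the observed probability = 0.726562.
Step 5: alpha = 0.1. fail to reject H0.

n_eff = 8, pos = 5, neg = 3, p = 0.726562, fail to reject H0.


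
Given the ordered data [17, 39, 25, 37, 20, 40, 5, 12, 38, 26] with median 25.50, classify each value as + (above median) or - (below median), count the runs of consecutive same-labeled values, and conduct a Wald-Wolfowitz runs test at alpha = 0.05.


Step 1: Compute median = 25.50; label A = above, B = below.
Labels in order: BABABABBAA  (n_A = 5, n_B = 5)
Step 2: Count runs R = 8.
Step 3: Under H0 (random ordering), E[R] = 2*n_A*n_B/(n_A+n_B) + 1 = 2*5*5/10 + 1 = 6.0000.
        Var[R] = 2*n_A*n_B*(2*n_A*n_B - n_A - n_B) / ((n_A+n_B)^2 * (n_A+n_B-1)) = 2000/900 = 2.2222.
        SD[R] = 1.4907.
Step 4: Continuity-corrected z = (R - 0.5 - E[R]) / SD[R] = (8 - 0.5 - 6.0000) / 1.4907 = 1.0062.
Step 5: Two-sided p-value via normal approximation = 2*(1 - Phi(|z|)) = 0.314305.
Step 6: alpha = 0.05. fail to reject H0.

R = 8, z = 1.0062, p = 0.314305, fail to reject H0.


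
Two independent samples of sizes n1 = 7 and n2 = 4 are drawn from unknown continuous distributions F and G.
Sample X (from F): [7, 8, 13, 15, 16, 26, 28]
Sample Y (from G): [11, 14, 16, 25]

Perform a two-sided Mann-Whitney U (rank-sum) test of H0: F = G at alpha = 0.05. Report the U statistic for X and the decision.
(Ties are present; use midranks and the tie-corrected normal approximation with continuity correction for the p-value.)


Step 1: Combine and sort all 11 observations; assign midranks.
sorted (value, group): (7,X), (8,X), (11,Y), (13,X), (14,Y), (15,X), (16,X), (16,Y), (25,Y), (26,X), (28,X)
ranks: 7->1, 8->2, 11->3, 13->4, 14->5, 15->6, 16->7.5, 16->7.5, 25->9, 26->10, 28->11
Step 2: Rank sum for X: R1 = 1 + 2 + 4 + 6 + 7.5 + 10 + 11 = 41.5.
Step 3: U_X = R1 - n1(n1+1)/2 = 41.5 - 7*8/2 = 41.5 - 28 = 13.5.
       U_Y = n1*n2 - U_X = 28 - 13.5 = 14.5.
Step 4: Ties are present, so use the tie-corrected normal approximation (with continuity correction) for the p-value.
Step 5: p-value = 1.000000; compare to alpha = 0.05. fail to reject H0.

U_X = 13.5, p = 1.000000, fail to reject H0 at alpha = 0.05.


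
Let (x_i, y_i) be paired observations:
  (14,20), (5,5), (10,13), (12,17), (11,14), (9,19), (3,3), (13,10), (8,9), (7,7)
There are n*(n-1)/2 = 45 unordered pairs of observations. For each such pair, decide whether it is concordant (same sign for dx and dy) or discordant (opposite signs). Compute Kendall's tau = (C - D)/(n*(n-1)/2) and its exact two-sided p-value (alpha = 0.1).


Step 1: Enumerate the 45 unordered pairs (i,j) with i<j and classify each by sign(x_j-x_i) * sign(y_j-y_i).
  (1,2):dx=-9,dy=-15->C; (1,3):dx=-4,dy=-7->C; (1,4):dx=-2,dy=-3->C; (1,5):dx=-3,dy=-6->C
  (1,6):dx=-5,dy=-1->C; (1,7):dx=-11,dy=-17->C; (1,8):dx=-1,dy=-10->C; (1,9):dx=-6,dy=-11->C
  (1,10):dx=-7,dy=-13->C; (2,3):dx=+5,dy=+8->C; (2,4):dx=+7,dy=+12->C; (2,5):dx=+6,dy=+9->C
  (2,6):dx=+4,dy=+14->C; (2,7):dx=-2,dy=-2->C; (2,8):dx=+8,dy=+5->C; (2,9):dx=+3,dy=+4->C
  (2,10):dx=+2,dy=+2->C; (3,4):dx=+2,dy=+4->C; (3,5):dx=+1,dy=+1->C; (3,6):dx=-1,dy=+6->D
  (3,7):dx=-7,dy=-10->C; (3,8):dx=+3,dy=-3->D; (3,9):dx=-2,dy=-4->C; (3,10):dx=-3,dy=-6->C
  (4,5):dx=-1,dy=-3->C; (4,6):dx=-3,dy=+2->D; (4,7):dx=-9,dy=-14->C; (4,8):dx=+1,dy=-7->D
  (4,9):dx=-4,dy=-8->C; (4,10):dx=-5,dy=-10->C; (5,6):dx=-2,dy=+5->D; (5,7):dx=-8,dy=-11->C
  (5,8):dx=+2,dy=-4->D; (5,9):dx=-3,dy=-5->C; (5,10):dx=-4,dy=-7->C; (6,7):dx=-6,dy=-16->C
  (6,8):dx=+4,dy=-9->D; (6,9):dx=-1,dy=-10->C; (6,10):dx=-2,dy=-12->C; (7,8):dx=+10,dy=+7->C
  (7,9):dx=+5,dy=+6->C; (7,10):dx=+4,dy=+4->C; (8,9):dx=-5,dy=-1->C; (8,10):dx=-6,dy=-3->C
  (9,10):dx=-1,dy=-2->C
Step 2: C = 38, D = 7, total pairs = 45.
Step 3: tau = (C - D)/(n(n-1)/2) = (38 - 7)/45 = 0.688889.
Step 4: Exact two-sided p-value (enumerate n! = 3628800 permutations of y under H0): p = 0.004687.
Step 5: alpha = 0.1. reject H0.

tau_b = 0.6889 (C=38, D=7), p = 0.004687, reject H0.


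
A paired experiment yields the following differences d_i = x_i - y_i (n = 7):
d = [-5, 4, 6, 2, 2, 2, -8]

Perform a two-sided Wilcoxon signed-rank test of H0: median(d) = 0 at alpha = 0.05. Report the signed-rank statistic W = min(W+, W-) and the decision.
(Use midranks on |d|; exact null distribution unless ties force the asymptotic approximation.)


Step 1: Drop any zero differences (none here) and take |d_i|.
|d| = [5, 4, 6, 2, 2, 2, 8]
Step 2: Midrank |d_i| (ties get averaged ranks).
ranks: |5|->5, |4|->4, |6|->6, |2|->2, |2|->2, |2|->2, |8|->7
Step 3: Attach original signs; sum ranks with positive sign and with negative sign.
W+ = 4 + 6 + 2 + 2 + 2 = 16
W- = 5 + 7 = 12
(Check: W+ + W- = 28 should equal n(n+1)/2 = 28.)
Step 4: Test statistic W = min(W+, W-) = 12.
Step 5: Ties in |d|, so use the tie-corrected normal approximation.
        E[W] = n(n+1)/4 = 7*8/4 = 14.
        Tie groups: |d|=2 (t=3); sum(t^3 - t) = 24.
        Var[W] = n(n+1)(2n+1)/24 - sum(t^3-t)/48 = 840/24 - 24/48 = 34.5.
        z = (W - E[W]) / sqrt(Var[W]) = (12 - 14) / 5.8737 = -0.3405.
        Two-sided p = 2*Phi(z) = 0.733478.
Step 6: alpha = 0.05. fail to reject H0.

W+ = 16, W- = 12, W = min = 12, p = 0.733478, fail to reject H0.


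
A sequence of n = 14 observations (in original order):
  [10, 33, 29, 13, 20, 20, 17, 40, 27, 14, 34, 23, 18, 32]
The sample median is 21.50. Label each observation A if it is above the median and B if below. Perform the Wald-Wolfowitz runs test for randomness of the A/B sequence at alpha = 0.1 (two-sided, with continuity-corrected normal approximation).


Step 1: Compute median = 21.50; label A = above, B = below.
Labels in order: BAABBBBAABAABA  (n_A = 7, n_B = 7)
Step 2: Count runs R = 8.
Step 3: Under H0 (random ordering), E[R] = 2*n_A*n_B/(n_A+n_B) + 1 = 2*7*7/14 + 1 = 8.0000.
        Var[R] = 2*n_A*n_B*(2*n_A*n_B - n_A - n_B) / ((n_A+n_B)^2 * (n_A+n_B-1)) = 8232/2548 = 3.2308.
        SD[R] = 1.7974.
Step 4: R = E[R], so z = 0 with no continuity correction.
Step 5: Two-sided p-value via normal approximation = 2*(1 - Phi(|z|)) = 1.000000.
Step 6: alpha = 0.1. fail to reject H0.

R = 8, z = 0.0000, p = 1.000000, fail to reject H0.


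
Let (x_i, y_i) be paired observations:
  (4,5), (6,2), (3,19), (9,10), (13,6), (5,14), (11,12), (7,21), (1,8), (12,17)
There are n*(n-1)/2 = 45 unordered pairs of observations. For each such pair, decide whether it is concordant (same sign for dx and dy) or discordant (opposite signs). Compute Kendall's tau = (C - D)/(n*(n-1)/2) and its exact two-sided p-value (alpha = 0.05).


Step 1: Enumerate the 45 unordered pairs (i,j) with i<j and classify each by sign(x_j-x_i) * sign(y_j-y_i).
  (1,2):dx=+2,dy=-3->D; (1,3):dx=-1,dy=+14->D; (1,4):dx=+5,dy=+5->C; (1,5):dx=+9,dy=+1->C
  (1,6):dx=+1,dy=+9->C; (1,7):dx=+7,dy=+7->C; (1,8):dx=+3,dy=+16->C; (1,9):dx=-3,dy=+3->D
  (1,10):dx=+8,dy=+12->C; (2,3):dx=-3,dy=+17->D; (2,4):dx=+3,dy=+8->C; (2,5):dx=+7,dy=+4->C
  (2,6):dx=-1,dy=+12->D; (2,7):dx=+5,dy=+10->C; (2,8):dx=+1,dy=+19->C; (2,9):dx=-5,dy=+6->D
  (2,10):dx=+6,dy=+15->C; (3,4):dx=+6,dy=-9->D; (3,5):dx=+10,dy=-13->D; (3,6):dx=+2,dy=-5->D
  (3,7):dx=+8,dy=-7->D; (3,8):dx=+4,dy=+2->C; (3,9):dx=-2,dy=-11->C; (3,10):dx=+9,dy=-2->D
  (4,5):dx=+4,dy=-4->D; (4,6):dx=-4,dy=+4->D; (4,7):dx=+2,dy=+2->C; (4,8):dx=-2,dy=+11->D
  (4,9):dx=-8,dy=-2->C; (4,10):dx=+3,dy=+7->C; (5,6):dx=-8,dy=+8->D; (5,7):dx=-2,dy=+6->D
  (5,8):dx=-6,dy=+15->D; (5,9):dx=-12,dy=+2->D; (5,10):dx=-1,dy=+11->D; (6,7):dx=+6,dy=-2->D
  (6,8):dx=+2,dy=+7->C; (6,9):dx=-4,dy=-6->C; (6,10):dx=+7,dy=+3->C; (7,8):dx=-4,dy=+9->D
  (7,9):dx=-10,dy=-4->C; (7,10):dx=+1,dy=+5->C; (8,9):dx=-6,dy=-13->C; (8,10):dx=+5,dy=-4->D
  (9,10):dx=+11,dy=+9->C
Step 2: C = 23, D = 22, total pairs = 45.
Step 3: tau = (C - D)/(n(n-1)/2) = (23 - 22)/45 = 0.022222.
Step 4: Exact two-sided p-value (enumerate n! = 3628800 permutations of y under H0): p = 1.000000.
Step 5: alpha = 0.05. fail to reject H0.

tau_b = 0.0222 (C=23, D=22), p = 1.000000, fail to reject H0.


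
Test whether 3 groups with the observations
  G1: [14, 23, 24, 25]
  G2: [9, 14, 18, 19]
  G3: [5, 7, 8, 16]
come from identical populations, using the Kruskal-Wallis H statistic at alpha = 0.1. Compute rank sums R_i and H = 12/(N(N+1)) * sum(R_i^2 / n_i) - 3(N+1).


Step 1: Combine all N = 12 observations and assign midranks.
sorted (value, group, rank): (5,G3,1), (7,G3,2), (8,G3,3), (9,G2,4), (14,G1,5.5), (14,G2,5.5), (16,G3,7), (18,G2,8), (19,G2,9), (23,G1,10), (24,G1,11), (25,G1,12)
Step 2: Sum ranks within each group.
R_1 = 38.5 (n_1 = 4)
R_2 = 26.5 (n_2 = 4)
R_3 = 13 (n_3 = 4)
Step 3: H = 12/(N(N+1)) * sum(R_i^2/n_i) - 3(N+1)
     = 12/(12*13) * (38.5^2/4 + 26.5^2/4 + 13^2/4) - 3*13
     = 0.076923 * 588.375 - 39
     = 6.259615.
Step 4: Ties present; correction factor C = 1 - 6/(12^3 - 12) = 0.996503. Corrected H = 6.259615 / 0.996503 = 6.281579.
Step 5: Under H0, H ~ chi^2(2); p-value = 0.043249.
Step 6: alpha = 0.1. reject H0.

H = 6.2816, df = 2, p = 0.043249, reject H0.


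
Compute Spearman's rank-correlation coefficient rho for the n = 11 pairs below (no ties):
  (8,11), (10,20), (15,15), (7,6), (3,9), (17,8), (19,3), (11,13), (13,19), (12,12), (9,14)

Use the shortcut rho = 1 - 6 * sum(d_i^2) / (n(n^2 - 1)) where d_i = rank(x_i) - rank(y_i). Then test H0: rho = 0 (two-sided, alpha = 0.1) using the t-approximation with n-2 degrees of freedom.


Step 1: Rank x and y separately (midranks; no ties here).
rank(x): 8->3, 10->5, 15->9, 7->2, 3->1, 17->10, 19->11, 11->6, 13->8, 12->7, 9->4
rank(y): 11->5, 20->11, 15->9, 6->2, 9->4, 8->3, 3->1, 13->7, 19->10, 12->6, 14->8
Step 2: d_i = R_x(i) - R_y(i); compute d_i^2.
  (3-5)^2=4, (5-11)^2=36, (9-9)^2=0, (2-2)^2=0, (1-4)^2=9, (10-3)^2=49, (11-1)^2=100, (6-7)^2=1, (8-10)^2=4, (7-6)^2=1, (4-8)^2=16
sum(d^2) = 220.
Step 3: rho = 1 - 6*220 / (11*(11^2 - 1)) = 1 - 1320/1320 = 0.000000.
Step 4: Under H0, t = rho * sqrt((n-2)/(1-rho^2)) = 0.0000 ~ t(9).
Step 5: Two-sided p-value from the t-distribution with 9 df = 1.000000.
Step 6: alpha = 0.1. fail to reject H0.

rho = 0.0000, p = 1.000000, fail to reject H0 at alpha = 0.1.


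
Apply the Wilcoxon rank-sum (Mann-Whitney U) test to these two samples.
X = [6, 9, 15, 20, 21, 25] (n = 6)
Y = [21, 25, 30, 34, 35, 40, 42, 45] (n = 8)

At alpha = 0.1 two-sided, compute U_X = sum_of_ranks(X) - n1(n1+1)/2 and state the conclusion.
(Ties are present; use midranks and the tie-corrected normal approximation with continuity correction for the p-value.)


Step 1: Combine and sort all 14 observations; assign midranks.
sorted (value, group): (6,X), (9,X), (15,X), (20,X), (21,X), (21,Y), (25,X), (25,Y), (30,Y), (34,Y), (35,Y), (40,Y), (42,Y), (45,Y)
ranks: 6->1, 9->2, 15->3, 20->4, 21->5.5, 21->5.5, 25->7.5, 25->7.5, 30->9, 34->10, 35->11, 40->12, 42->13, 45->14
Step 2: Rank sum for X: R1 = 1 + 2 + 3 + 4 + 5.5 + 7.5 = 23.
Step 3: U_X = R1 - n1(n1+1)/2 = 23 - 6*7/2 = 23 - 21 = 2.
       U_Y = n1*n2 - U_X = 48 - 2 = 46.
Step 4: Ties are present, so use the tie-corrected normal approximation (with continuity correction) for the p-value.
Step 5: p-value = 0.005407; compare to alpha = 0.1. reject H0.

U_X = 2, p = 0.005407, reject H0 at alpha = 0.1.


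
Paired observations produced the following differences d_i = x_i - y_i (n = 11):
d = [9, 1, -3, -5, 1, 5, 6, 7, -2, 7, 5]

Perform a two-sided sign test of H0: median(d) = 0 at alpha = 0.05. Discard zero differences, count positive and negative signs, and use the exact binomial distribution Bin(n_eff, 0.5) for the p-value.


Step 1: Discard zero differences. Original n = 11; n_eff = number of nonzero differences = 11.
Nonzero differences (with sign): +9, +1, -3, -5, +1, +5, +6, +7, -2, +7, +5
Step 2: Count signs: positive = 8, negative = 3.
Step 3: Under H0: P(positive) = 0.5, so the number of positives S ~ Bin(11, 0.5).
Step 4: Two-sided exact p-value = sum of Bin(11,0.5) probabilities at or below the observed probability = 0.226562.
Step 5: alpha = 0.05. fail to reject H0.

n_eff = 11, pos = 8, neg = 3, p = 0.226562, fail to reject H0.


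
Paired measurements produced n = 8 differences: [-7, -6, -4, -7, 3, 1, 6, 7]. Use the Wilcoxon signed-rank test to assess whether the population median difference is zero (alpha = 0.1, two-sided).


Step 1: Drop any zero differences (none here) and take |d_i|.
|d| = [7, 6, 4, 7, 3, 1, 6, 7]
Step 2: Midrank |d_i| (ties get averaged ranks).
ranks: |7|->7, |6|->4.5, |4|->3, |7|->7, |3|->2, |1|->1, |6|->4.5, |7|->7
Step 3: Attach original signs; sum ranks with positive sign and with negative sign.
W+ = 2 + 1 + 4.5 + 7 = 14.5
W- = 7 + 4.5 + 3 + 7 = 21.5
(Check: W+ + W- = 36 should equal n(n+1)/2 = 36.)
Step 4: Test statistic W = min(W+, W-) = 14.5.
Step 5: Ties in |d|, so use the tie-corrected normal approximation.
        E[W] = n(n+1)/4 = 8*9/4 = 18.
        Tie groups: |d|=6 (t=2), |d|=7 (t=3); sum(t^3 - t) = 30.
        Var[W] = n(n+1)(2n+1)/24 - sum(t^3-t)/48 = 1224/24 - 30/48 = 50.375.
        z = (W - E[W]) / sqrt(Var[W]) = (14.5 - 18) / 7.0975 = -0.4931.
        Two-sided p = 2*Phi(z) = 0.621921.
Step 6: alpha = 0.1. fail to reject H0.

W+ = 14.5, W- = 21.5, W = min = 14.5, p = 0.621921, fail to reject H0.


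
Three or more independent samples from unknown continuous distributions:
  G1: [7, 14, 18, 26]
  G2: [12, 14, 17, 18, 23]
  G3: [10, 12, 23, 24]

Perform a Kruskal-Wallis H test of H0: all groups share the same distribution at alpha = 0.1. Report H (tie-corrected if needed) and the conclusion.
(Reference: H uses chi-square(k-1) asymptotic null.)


Step 1: Combine all N = 13 observations and assign midranks.
sorted (value, group, rank): (7,G1,1), (10,G3,2), (12,G2,3.5), (12,G3,3.5), (14,G1,5.5), (14,G2,5.5), (17,G2,7), (18,G1,8.5), (18,G2,8.5), (23,G2,10.5), (23,G3,10.5), (24,G3,12), (26,G1,13)
Step 2: Sum ranks within each group.
R_1 = 28 (n_1 = 4)
R_2 = 35 (n_2 = 5)
R_3 = 28 (n_3 = 4)
Step 3: H = 12/(N(N+1)) * sum(R_i^2/n_i) - 3(N+1)
     = 12/(13*14) * (28^2/4 + 35^2/5 + 28^2/4) - 3*14
     = 0.065934 * 637 - 42
     = 0.000000.
Step 4: Ties present; correction factor C = 1 - 24/(13^3 - 13) = 0.989011. Corrected H = 0.000000 / 0.989011 = 0.000000.
Step 5: Under H0, H ~ chi^2(2); p-value = 1.000000.
Step 6: alpha = 0.1. fail to reject H0.

H = 0.0000, df = 2, p = 1.000000, fail to reject H0.


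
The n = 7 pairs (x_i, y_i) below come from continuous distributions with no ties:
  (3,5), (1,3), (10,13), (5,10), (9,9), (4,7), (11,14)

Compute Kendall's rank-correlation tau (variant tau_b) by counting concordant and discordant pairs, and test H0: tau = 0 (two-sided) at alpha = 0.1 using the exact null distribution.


Step 1: Enumerate the 21 unordered pairs (i,j) with i<j and classify each by sign(x_j-x_i) * sign(y_j-y_i).
  (1,2):dx=-2,dy=-2->C; (1,3):dx=+7,dy=+8->C; (1,4):dx=+2,dy=+5->C; (1,5):dx=+6,dy=+4->C
  (1,6):dx=+1,dy=+2->C; (1,7):dx=+8,dy=+9->C; (2,3):dx=+9,dy=+10->C; (2,4):dx=+4,dy=+7->C
  (2,5):dx=+8,dy=+6->C; (2,6):dx=+3,dy=+4->C; (2,7):dx=+10,dy=+11->C; (3,4):dx=-5,dy=-3->C
  (3,5):dx=-1,dy=-4->C; (3,6):dx=-6,dy=-6->C; (3,7):dx=+1,dy=+1->C; (4,5):dx=+4,dy=-1->D
  (4,6):dx=-1,dy=-3->C; (4,7):dx=+6,dy=+4->C; (5,6):dx=-5,dy=-2->C; (5,7):dx=+2,dy=+5->C
  (6,7):dx=+7,dy=+7->C
Step 2: C = 20, D = 1, total pairs = 21.
Step 3: tau = (C - D)/(n(n-1)/2) = (20 - 1)/21 = 0.904762.
Step 4: Exact two-sided p-value (enumerate n! = 5040 permutations of y under H0): p = 0.002778.
Step 5: alpha = 0.1. reject H0.

tau_b = 0.9048 (C=20, D=1), p = 0.002778, reject H0.


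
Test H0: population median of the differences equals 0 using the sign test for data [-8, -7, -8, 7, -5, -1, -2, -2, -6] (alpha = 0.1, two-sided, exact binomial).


Step 1: Discard zero differences. Original n = 9; n_eff = number of nonzero differences = 9.
Nonzero differences (with sign): -8, -7, -8, +7, -5, -1, -2, -2, -6
Step 2: Count signs: positive = 1, negative = 8.
Step 3: Under H0: P(positive) = 0.5, so the number of positives S ~ Bin(9, 0.5).
Step 4: Two-sided exact p-value = sum of Bin(9,0.5) probabilities at or below the observed probability = 0.039062.
Step 5: alpha = 0.1. reject H0.

n_eff = 9, pos = 1, neg = 8, p = 0.039062, reject H0.


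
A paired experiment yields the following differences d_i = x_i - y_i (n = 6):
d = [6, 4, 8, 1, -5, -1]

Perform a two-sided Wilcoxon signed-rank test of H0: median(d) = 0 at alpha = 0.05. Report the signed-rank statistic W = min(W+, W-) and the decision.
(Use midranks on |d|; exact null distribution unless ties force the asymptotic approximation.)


Step 1: Drop any zero differences (none here) and take |d_i|.
|d| = [6, 4, 8, 1, 5, 1]
Step 2: Midrank |d_i| (ties get averaged ranks).
ranks: |6|->5, |4|->3, |8|->6, |1|->1.5, |5|->4, |1|->1.5
Step 3: Attach original signs; sum ranks with positive sign and with negative sign.
W+ = 5 + 3 + 6 + 1.5 = 15.5
W- = 4 + 1.5 = 5.5
(Check: W+ + W- = 21 should equal n(n+1)/2 = 21.)
Step 4: Test statistic W = min(W+, W-) = 5.5.
Step 5: Ties in |d|, so use the tie-corrected normal approximation.
        E[W] = n(n+1)/4 = 6*7/4 = 10.5.
        Tie groups: |d|=1 (t=2); sum(t^3 - t) = 6.
        Var[W] = n(n+1)(2n+1)/24 - sum(t^3-t)/48 = 546/24 - 6/48 = 22.625.
        z = (W - E[W]) / sqrt(Var[W]) = (5.5 - 10.5) / 4.7566 = -1.0512.
        Two-sided p = 2*Phi(z) = 0.293177.
Step 6: alpha = 0.05. fail to reject H0.

W+ = 15.5, W- = 5.5, W = min = 5.5, p = 0.293177, fail to reject H0.


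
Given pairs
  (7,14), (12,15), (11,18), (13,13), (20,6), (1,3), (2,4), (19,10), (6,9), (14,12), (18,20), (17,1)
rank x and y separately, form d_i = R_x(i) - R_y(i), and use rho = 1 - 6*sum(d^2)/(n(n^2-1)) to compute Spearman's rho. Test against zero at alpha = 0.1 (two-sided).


Step 1: Rank x and y separately (midranks; no ties here).
rank(x): 7->4, 12->6, 11->5, 13->7, 20->12, 1->1, 2->2, 19->11, 6->3, 14->8, 18->10, 17->9
rank(y): 14->9, 15->10, 18->11, 13->8, 6->4, 3->2, 4->3, 10->6, 9->5, 12->7, 20->12, 1->1
Step 2: d_i = R_x(i) - R_y(i); compute d_i^2.
  (4-9)^2=25, (6-10)^2=16, (5-11)^2=36, (7-8)^2=1, (12-4)^2=64, (1-2)^2=1, (2-3)^2=1, (11-6)^2=25, (3-5)^2=4, (8-7)^2=1, (10-12)^2=4, (9-1)^2=64
sum(d^2) = 242.
Step 3: rho = 1 - 6*242 / (12*(12^2 - 1)) = 1 - 1452/1716 = 0.153846.
Step 4: Under H0, t = rho * sqrt((n-2)/(1-rho^2)) = 0.4924 ~ t(10).
Step 5: Two-sided p-value from the t-distribution with 10 df = 0.633091.
Step 6: alpha = 0.1. fail to reject H0.

rho = 0.1538, p = 0.633091, fail to reject H0 at alpha = 0.1.


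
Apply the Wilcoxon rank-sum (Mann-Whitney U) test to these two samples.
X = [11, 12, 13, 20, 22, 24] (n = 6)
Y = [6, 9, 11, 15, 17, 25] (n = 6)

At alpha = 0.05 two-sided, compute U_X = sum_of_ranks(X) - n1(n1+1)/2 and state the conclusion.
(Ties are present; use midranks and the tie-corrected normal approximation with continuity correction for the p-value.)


Step 1: Combine and sort all 12 observations; assign midranks.
sorted (value, group): (6,Y), (9,Y), (11,X), (11,Y), (12,X), (13,X), (15,Y), (17,Y), (20,X), (22,X), (24,X), (25,Y)
ranks: 6->1, 9->2, 11->3.5, 11->3.5, 12->5, 13->6, 15->7, 17->8, 20->9, 22->10, 24->11, 25->12
Step 2: Rank sum for X: R1 = 3.5 + 5 + 6 + 9 + 10 + 11 = 44.5.
Step 3: U_X = R1 - n1(n1+1)/2 = 44.5 - 6*7/2 = 44.5 - 21 = 23.5.
       U_Y = n1*n2 - U_X = 36 - 23.5 = 12.5.
Step 4: Ties are present, so use the tie-corrected normal approximation (with continuity correction) for the p-value.
Step 5: p-value = 0.422527; compare to alpha = 0.05. fail to reject H0.

U_X = 23.5, p = 0.422527, fail to reject H0 at alpha = 0.05.


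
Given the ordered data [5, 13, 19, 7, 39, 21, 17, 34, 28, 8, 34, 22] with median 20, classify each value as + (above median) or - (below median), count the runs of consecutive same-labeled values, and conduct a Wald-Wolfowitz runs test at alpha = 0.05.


Step 1: Compute median = 20; label A = above, B = below.
Labels in order: BBBBAABAABAA  (n_A = 6, n_B = 6)
Step 2: Count runs R = 6.
Step 3: Under H0 (random ordering), E[R] = 2*n_A*n_B/(n_A+n_B) + 1 = 2*6*6/12 + 1 = 7.0000.
        Var[R] = 2*n_A*n_B*(2*n_A*n_B - n_A - n_B) / ((n_A+n_B)^2 * (n_A+n_B-1)) = 4320/1584 = 2.7273.
        SD[R] = 1.6514.
Step 4: Continuity-corrected z = (R + 0.5 - E[R]) / SD[R] = (6 + 0.5 - 7.0000) / 1.6514 = -0.3028.
Step 5: Two-sided p-value via normal approximation = 2*(1 - Phi(|z|)) = 0.762069.
Step 6: alpha = 0.05. fail to reject H0.

R = 6, z = -0.3028, p = 0.762069, fail to reject H0.


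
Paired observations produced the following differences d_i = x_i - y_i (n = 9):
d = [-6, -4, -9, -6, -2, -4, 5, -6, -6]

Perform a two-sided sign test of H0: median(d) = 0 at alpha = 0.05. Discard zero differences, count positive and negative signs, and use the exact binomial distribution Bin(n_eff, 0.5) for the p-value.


Step 1: Discard zero differences. Original n = 9; n_eff = number of nonzero differences = 9.
Nonzero differences (with sign): -6, -4, -9, -6, -2, -4, +5, -6, -6
Step 2: Count signs: positive = 1, negative = 8.
Step 3: Under H0: P(positive) = 0.5, so the number of positives S ~ Bin(9, 0.5).
Step 4: Two-sided exact p-value = sum of Bin(9,0.5) probabilities at or below the observed probability = 0.039062.
Step 5: alpha = 0.05. reject H0.

n_eff = 9, pos = 1, neg = 8, p = 0.039062, reject H0.


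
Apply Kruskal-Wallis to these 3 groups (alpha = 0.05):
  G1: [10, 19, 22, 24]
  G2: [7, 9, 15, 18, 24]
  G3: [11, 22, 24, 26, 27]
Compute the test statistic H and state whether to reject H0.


Step 1: Combine all N = 14 observations and assign midranks.
sorted (value, group, rank): (7,G2,1), (9,G2,2), (10,G1,3), (11,G3,4), (15,G2,5), (18,G2,6), (19,G1,7), (22,G1,8.5), (22,G3,8.5), (24,G1,11), (24,G2,11), (24,G3,11), (26,G3,13), (27,G3,14)
Step 2: Sum ranks within each group.
R_1 = 29.5 (n_1 = 4)
R_2 = 25 (n_2 = 5)
R_3 = 50.5 (n_3 = 5)
Step 3: H = 12/(N(N+1)) * sum(R_i^2/n_i) - 3(N+1)
     = 12/(14*15) * (29.5^2/4 + 25^2/5 + 50.5^2/5) - 3*15
     = 0.057143 * 852.612 - 45
     = 3.720714.
Step 4: Ties present; correction factor C = 1 - 30/(14^3 - 14) = 0.989011. Corrected H = 3.720714 / 0.989011 = 3.762056.
Step 5: Under H0, H ~ chi^2(2); p-value = 0.152433.
Step 6: alpha = 0.05. fail to reject H0.

H = 3.7621, df = 2, p = 0.152433, fail to reject H0.


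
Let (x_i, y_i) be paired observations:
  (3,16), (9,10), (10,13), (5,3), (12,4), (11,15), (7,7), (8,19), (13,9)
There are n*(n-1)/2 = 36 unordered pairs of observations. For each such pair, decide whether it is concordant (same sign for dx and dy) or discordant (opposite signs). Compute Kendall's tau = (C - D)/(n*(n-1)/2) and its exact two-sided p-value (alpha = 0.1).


Step 1: Enumerate the 36 unordered pairs (i,j) with i<j and classify each by sign(x_j-x_i) * sign(y_j-y_i).
  (1,2):dx=+6,dy=-6->D; (1,3):dx=+7,dy=-3->D; (1,4):dx=+2,dy=-13->D; (1,5):dx=+9,dy=-12->D
  (1,6):dx=+8,dy=-1->D; (1,7):dx=+4,dy=-9->D; (1,8):dx=+5,dy=+3->C; (1,9):dx=+10,dy=-7->D
  (2,3):dx=+1,dy=+3->C; (2,4):dx=-4,dy=-7->C; (2,5):dx=+3,dy=-6->D; (2,6):dx=+2,dy=+5->C
  (2,7):dx=-2,dy=-3->C; (2,8):dx=-1,dy=+9->D; (2,9):dx=+4,dy=-1->D; (3,4):dx=-5,dy=-10->C
  (3,5):dx=+2,dy=-9->D; (3,6):dx=+1,dy=+2->C; (3,7):dx=-3,dy=-6->C; (3,8):dx=-2,dy=+6->D
  (3,9):dx=+3,dy=-4->D; (4,5):dx=+7,dy=+1->C; (4,6):dx=+6,dy=+12->C; (4,7):dx=+2,dy=+4->C
  (4,8):dx=+3,dy=+16->C; (4,9):dx=+8,dy=+6->C; (5,6):dx=-1,dy=+11->D; (5,7):dx=-5,dy=+3->D
  (5,8):dx=-4,dy=+15->D; (5,9):dx=+1,dy=+5->C; (6,7):dx=-4,dy=-8->C; (6,8):dx=-3,dy=+4->D
  (6,9):dx=+2,dy=-6->D; (7,8):dx=+1,dy=+12->C; (7,9):dx=+6,dy=+2->C; (8,9):dx=+5,dy=-10->D
Step 2: C = 17, D = 19, total pairs = 36.
Step 3: tau = (C - D)/(n(n-1)/2) = (17 - 19)/36 = -0.055556.
Step 4: Exact two-sided p-value (enumerate n! = 362880 permutations of y under H0): p = 0.919455.
Step 5: alpha = 0.1. fail to reject H0.

tau_b = -0.0556 (C=17, D=19), p = 0.919455, fail to reject H0.


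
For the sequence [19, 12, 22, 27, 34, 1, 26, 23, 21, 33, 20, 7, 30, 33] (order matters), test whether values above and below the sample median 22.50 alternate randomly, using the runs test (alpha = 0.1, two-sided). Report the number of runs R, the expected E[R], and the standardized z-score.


Step 1: Compute median = 22.50; label A = above, B = below.
Labels in order: BBBAABAABABBAA  (n_A = 7, n_B = 7)
Step 2: Count runs R = 8.
Step 3: Under H0 (random ordering), E[R] = 2*n_A*n_B/(n_A+n_B) + 1 = 2*7*7/14 + 1 = 8.0000.
        Var[R] = 2*n_A*n_B*(2*n_A*n_B - n_A - n_B) / ((n_A+n_B)^2 * (n_A+n_B-1)) = 8232/2548 = 3.2308.
        SD[R] = 1.7974.
Step 4: R = E[R], so z = 0 with no continuity correction.
Step 5: Two-sided p-value via normal approximation = 2*(1 - Phi(|z|)) = 1.000000.
Step 6: alpha = 0.1. fail to reject H0.

R = 8, z = 0.0000, p = 1.000000, fail to reject H0.


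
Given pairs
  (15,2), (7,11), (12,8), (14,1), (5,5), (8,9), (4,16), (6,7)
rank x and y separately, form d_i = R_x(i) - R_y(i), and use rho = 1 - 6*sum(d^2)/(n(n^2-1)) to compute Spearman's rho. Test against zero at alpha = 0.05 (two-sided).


Step 1: Rank x and y separately (midranks; no ties here).
rank(x): 15->8, 7->4, 12->6, 14->7, 5->2, 8->5, 4->1, 6->3
rank(y): 2->2, 11->7, 8->5, 1->1, 5->3, 9->6, 16->8, 7->4
Step 2: d_i = R_x(i) - R_y(i); compute d_i^2.
  (8-2)^2=36, (4-7)^2=9, (6-5)^2=1, (7-1)^2=36, (2-3)^2=1, (5-6)^2=1, (1-8)^2=49, (3-4)^2=1
sum(d^2) = 134.
Step 3: rho = 1 - 6*134 / (8*(8^2 - 1)) = 1 - 804/504 = -0.595238.
Step 4: Under H0, t = rho * sqrt((n-2)/(1-rho^2)) = -1.8145 ~ t(6).
Step 5: Two-sided p-value from the t-distribution with 6 df = 0.119530.
Step 6: alpha = 0.05. fail to reject H0.

rho = -0.5952, p = 0.119530, fail to reject H0 at alpha = 0.05.


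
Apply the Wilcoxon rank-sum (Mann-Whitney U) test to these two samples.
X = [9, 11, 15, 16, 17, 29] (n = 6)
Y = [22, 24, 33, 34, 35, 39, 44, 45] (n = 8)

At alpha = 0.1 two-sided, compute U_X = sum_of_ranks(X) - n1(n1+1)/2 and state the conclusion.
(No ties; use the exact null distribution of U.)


Step 1: Combine and sort all 14 observations; assign midranks.
sorted (value, group): (9,X), (11,X), (15,X), (16,X), (17,X), (22,Y), (24,Y), (29,X), (33,Y), (34,Y), (35,Y), (39,Y), (44,Y), (45,Y)
ranks: 9->1, 11->2, 15->3, 16->4, 17->5, 22->6, 24->7, 29->8, 33->9, 34->10, 35->11, 39->12, 44->13, 45->14
Step 2: Rank sum for X: R1 = 1 + 2 + 3 + 4 + 5 + 8 = 23.
Step 3: U_X = R1 - n1(n1+1)/2 = 23 - 6*7/2 = 23 - 21 = 2.
       U_Y = n1*n2 - U_X = 48 - 2 = 46.
Step 4: No ties, so the exact null distribution of U (based on enumerating the C(14,6) = 3003 equally likely rank assignments) gives the two-sided p-value.
Step 5: p-value = 0.002664; compare to alpha = 0.1. reject H0.

U_X = 2, p = 0.002664, reject H0 at alpha = 0.1.
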